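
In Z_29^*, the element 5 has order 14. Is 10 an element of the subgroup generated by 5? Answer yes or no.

no

⟨5⟩ has order 14; its elements mod 29 are {1, 4, 5, 6, 7, 9, 13, 16, 20, 22, 23, 24, 25, 28}.
10 is not in this set.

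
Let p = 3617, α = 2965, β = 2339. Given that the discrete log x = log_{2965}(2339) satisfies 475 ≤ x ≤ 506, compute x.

485

Compute 2965^475 mod 3617 = 1561, then multiply by 2965 repeatedly:
  2965^475=1561  2965^476=2222  2965^477=1673  2965^478=1538  2965^479=2750
  2965^480=1032  2965^481=3515  2965^482=1398  2965^483=3605  2965^484=590
  2965^485=2339
Found 2339 at exponent 485.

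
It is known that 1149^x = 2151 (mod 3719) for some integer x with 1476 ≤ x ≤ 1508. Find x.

1507

Compute 1149^1476 mod 3719 = 1088, then multiply by 1149 repeatedly:
  1149^1476=1088  1149^1477=528  1149^1478=475  1149^1479=2801  1149^1480=1414
  1149^1481=3202  1149^1482=1007  1149^1483=434  1149^1484=320  1149^1485=3218
  1149^1486=796  1149^1487=3449  1149^1488=2166  1149^1489=723  1149^1490=1390
  1149^1491=1659  1149^1492=2063  1149^1493=1384  1149^1494=2203  1149^1495=2327
  1149^1496=3481  1149^1497=1744  1149^1498=3034  1149^1499=1363  1149^1500=388
  1149^1501=3251  1149^1502=1523  1149^1503=1997  1149^1504=3649  1149^1505=1388
  1149^1506=3080  1149^1507=2151
Found 2151 at exponent 1507.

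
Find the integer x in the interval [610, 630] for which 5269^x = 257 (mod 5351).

Compute 5269^610 mod 5351 = 2330, then multiply by 5269 repeatedly:
  5269^610=2330  5269^611=1576  5269^612=4543  5269^613=2044  5269^614=3624
  5269^615=2488  5269^616=4673  5269^617=2086  5269^618=180  5269^619=1293
  5269^620=994  5269^621=4108  5269^622=257
Found 257 at exponent 622.

622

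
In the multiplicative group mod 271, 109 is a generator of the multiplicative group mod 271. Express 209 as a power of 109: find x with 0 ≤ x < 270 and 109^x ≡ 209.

31

Baby-step giant-step with m = ceil(sqrt(270)) = 17.
Baby table (109^j mod 271 for j=0..16):
  0:1  1:109  2:228  3:191  4:223  5:188  6:167  7:46
  8:136  9:190  10:114  11:231  12:247  13:94  14:219  15:23
  16:68
Giant step factor: 109^(-17) ≡ 97 (mod 271).
Scan 209·97^i mod 271 for i = 0, 1, …:
  i=0: 209   i=1: 219
Match at i=1, j=14: x = 1·17 + 14 = 31.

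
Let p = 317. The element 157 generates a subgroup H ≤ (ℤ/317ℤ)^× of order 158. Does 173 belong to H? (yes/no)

yes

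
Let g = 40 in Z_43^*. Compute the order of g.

21

The order of 40 must divide p − 1 = 42 = 2 · 3 · 7.
Divisors: 1, 2, 3, 6, 7, 14, 21, 42.
Check each in increasing order: 40^1 ≡ 40;  40^2 ≡ 9;  40^3 ≡ 16;  40^6 ≡ 41;  40^7 ≡ 6;  40^14 ≡ 36;  40^21 ≡ 1.
Smallest exponent giving 1 is 21.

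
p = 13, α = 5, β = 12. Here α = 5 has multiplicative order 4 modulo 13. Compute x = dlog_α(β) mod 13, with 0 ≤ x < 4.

2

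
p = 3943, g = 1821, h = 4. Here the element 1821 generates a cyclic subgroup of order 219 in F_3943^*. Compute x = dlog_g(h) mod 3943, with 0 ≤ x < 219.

197

Baby-step giant-step with m = ceil(sqrt(219)) = 15.
Baby table (1821^j mod 3943 for j=0..14):
  0:1  1:1821  2:3921  3:3311  4:484  5:2075  6:1181  7:1666
  8:1619  9:2778  10:3812  11:1972  12:2882  13:3932  14:3627
Giant step factor: 1821^(-15) ≡ 2721 (mod 3943).
Scan 4·2721^i mod 3943 for i = 0, 1, …:
  i=0: 4   i=1: 2998   i=2: 3434   i=3: 2947
  i=4: 2668   i=5: 565   i=6: 3538   i=7: 2035
  i=8: 1263   i=9: 2270   i=10: 1932   i=11: 953
  i=12: 2562   i=13: 3921
Match at i=13, j=2: x = 13·15 + 2 = 197.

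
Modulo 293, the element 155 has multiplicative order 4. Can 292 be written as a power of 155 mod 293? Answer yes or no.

yes

⟨155⟩ has order 4; its elements mod 293 are {1, 138, 155, 292}.
292 is in this set.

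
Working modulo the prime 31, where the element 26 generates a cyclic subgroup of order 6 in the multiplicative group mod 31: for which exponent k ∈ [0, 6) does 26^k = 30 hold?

3

Successive powers of 26 modulo 31:
  26^0=1  26^1=26  26^2=25  26^3=30
So 26^3 ≡ 30 (mod 31), giving k = 3.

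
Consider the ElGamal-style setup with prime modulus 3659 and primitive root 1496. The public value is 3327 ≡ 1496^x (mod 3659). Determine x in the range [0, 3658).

3422

Baby-step giant-step with m = ceil(sqrt(3658)) = 61.
Baby table (1496^j mod 3659 for j=0..60):
  0:1  1:1496  2:2367  3:2779  4:760  5:2670  6:2351  7:797
  8:3137  9:2114  10:1168  11:1985  12:2111  13:339  14:2202  15:1092
  16:1718  17:1510  18:1357  19:2986  20:3076  21:2333  22:3141  23:780
  24:3318  25:2124  26:1492  27:42  28:629  29:621  30:3289  31:2648
  32:2370  33:3608  34:543  35:30  36:972  37:1489  38:2872  39:846
  40:3261  41:1009  42:1956  43:2635  44:1217  45:2109  46:1006  47:1127
  48:2852  49:198  50:3488  51:314  52:1392  53:461  54:1764  55:805
  56:469  57:2755  58:1446  59:747  60:1517
Giant step factor: 1496^(-61) ≡ 1035 (mod 3659).
Scan 3327·1035^i mod 3659 for i = 0, 1, …:
  i=0: 3327   i=1: 326   i=2: 782   i=3: 731
  i=4: 2831   i=5: 2885   i=6: 231   i=7: 1250
  i=8: 2123   i=9: 1905     …   i=55: 1579
  i=56: 2351
Match at i=56, j=6: x = 56·61 + 6 = 3422.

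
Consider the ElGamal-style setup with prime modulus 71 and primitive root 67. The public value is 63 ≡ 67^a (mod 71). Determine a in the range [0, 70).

19

Baby-step giant-step with m = ceil(sqrt(70)) = 9.
Baby table (67^j mod 71 for j=0..8):
  0:1  1:67  2:16  3:7  4:43  5:41  6:49  7:17
  8:3
Giant step factor: 67^(-9) ≡ 65 (mod 71).
Scan 63·65^i mod 71 for i = 0, 1, …:
  i=0: 63   i=1: 48   i=2: 67
Match at i=2, j=1: a = 2·9 + 1 = 19.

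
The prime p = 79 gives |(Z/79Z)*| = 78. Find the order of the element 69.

The order of 69 must divide p − 1 = 78 = 2 · 3 · 13.
Divisors: 1, 2, 3, 6, 13, 26, 39, 78.
Check each in increasing order: 69^1 ≡ 69;  69^2 ≡ 21;  69^3 ≡ 27;  69^6 ≡ 18;  69^13 ≡ 78;  69^26 ≡ 1.
Smallest exponent giving 1 is 26.

26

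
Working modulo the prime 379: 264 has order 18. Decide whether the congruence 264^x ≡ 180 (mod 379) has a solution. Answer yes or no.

yes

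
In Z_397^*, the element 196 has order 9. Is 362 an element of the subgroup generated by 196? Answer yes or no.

yes

⟨196⟩ has order 9; its elements mod 397 are {1, 14, 34, 79, 196, 286, 304, 312, 362}.
362 is in this set.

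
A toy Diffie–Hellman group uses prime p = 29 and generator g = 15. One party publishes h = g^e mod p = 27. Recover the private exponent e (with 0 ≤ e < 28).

Successive powers of 15 modulo 29:
  15^0=1  15^1=15  15^2=22  15^3=11  15^4=20  15^5=10
  15^6=5  15^7=17  15^8=23  15^9=26  15^10=13  15^11=21
  15^12=25  15^13=27
So 15^13 ≡ 27 (mod 29), giving e = 13.

13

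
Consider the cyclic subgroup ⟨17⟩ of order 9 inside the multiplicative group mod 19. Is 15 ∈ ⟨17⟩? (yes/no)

⟨17⟩ has order 9; its elements mod 19 are {1, 4, 5, 6, 7, 9, 11, 16, 17}.
15 is not in this set.

no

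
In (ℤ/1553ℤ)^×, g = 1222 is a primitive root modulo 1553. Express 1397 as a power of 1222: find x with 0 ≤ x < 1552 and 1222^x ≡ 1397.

680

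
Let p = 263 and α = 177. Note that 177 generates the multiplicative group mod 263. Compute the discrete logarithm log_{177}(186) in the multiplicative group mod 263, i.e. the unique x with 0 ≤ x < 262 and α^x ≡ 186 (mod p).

Baby-step giant-step with m = ceil(sqrt(262)) = 17.
Baby table (177^j mod 263 for j=0..16):
  0:1  1:177  2:32  3:141  4:235  5:41  6:156  7:260
  8:258  9:167  10:103  11:84  12:140  13:58  14:9  15:15
  16:25
Giant step factor: 177^(-17) ≡ 40 (mod 263).
Scan 186·40^i mod 263 for i = 0, 1, …:
  i=0: 186   i=1: 76   i=2: 147   i=3: 94
  i=4: 78   i=5: 227   i=6: 138   i=7: 260
Match at i=7, j=7: x = 7·17 + 7 = 126.

126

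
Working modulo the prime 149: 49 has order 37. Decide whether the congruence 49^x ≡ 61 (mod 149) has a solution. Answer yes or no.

no

61 ∈ ⟨49⟩ iff 61^37 ≡ 1 (mod 149), since |⟨49⟩| = 37.
61^37 mod 149 = 148.
Since 148 ≠ 1, 61 does not lie in the subgroup.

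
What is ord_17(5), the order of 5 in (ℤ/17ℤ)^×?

The order of 5 must divide p − 1 = 16 = 2^4.
Divisors: 1, 2, 4, 8, 16.
Check each in increasing order: 5^1 ≡ 5;  5^2 ≡ 8;  5^4 ≡ 13;  5^8 ≡ 16;  5^16 ≡ 1.
Smallest exponent giving 1 is 16.

16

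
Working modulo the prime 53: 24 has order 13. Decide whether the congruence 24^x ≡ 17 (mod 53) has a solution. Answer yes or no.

17 ∈ ⟨24⟩ iff 17^13 ≡ 1 (mod 53), since |⟨24⟩| = 13.
17^13 mod 53 = 52.
Since 52 ≠ 1, 17 does not lie in the subgroup.

no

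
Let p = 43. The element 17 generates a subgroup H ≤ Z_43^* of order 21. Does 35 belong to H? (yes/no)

yes

⟨17⟩ has order 21; its elements mod 43 are {1, 4, 6, 9, 10, 11, 13, 14, 15, 16, 17, 21, 23, 24, 25, 31, 35, 36, 38, 40, 41}.
35 is in this set.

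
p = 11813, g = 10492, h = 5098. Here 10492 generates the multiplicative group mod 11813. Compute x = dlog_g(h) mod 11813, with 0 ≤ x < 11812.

Baby-step giant-step with m = ceil(sqrt(11812)) = 109.
Baby table (10492^j mod 11813 for j=0..108):
  0:1  1:10492  2:8530  3:1472  4:4633  5:10754  6:5005  7:3675
  8:468  9:7861  10:11059  11:3742  12:6465  13:534  14:3366  15:7015
  16:6390  17:5105  18:1518  19:2932  20:1492  21:1839  22:4159  23:10819
  24:1831  25:2914  26:1644  27:1868  28:1289  29:10116  30:9080  31:7328
  32:6372  33:5257  34:1547  35:62  36:789  37:9088  38:8573  39:3734
  40:5220  41:3172  42:3403  43:5390  44:3049  45:504  46:7557  47:11001
  48:9482  49:7871  50:9662  51:6351  52:9372  53:11425  54:4589  55:9813
  56:7701  57:9785  58:9250  59:7205  60:3473  61:7424  62:9499  63:9040
  64:1103  65:7749  66:5442  67:5235  68:6983  69:1410  70:3844  71:1666
  72:8245  73:11754  74:7061  75:4689  76:7656  77:10165  78:3416  79:30
  80:7622  81:7827  82:8721  83:9047  84:3669  85:8394  86:3933  87:2227
  88:11383  89:1006  90:5943  91:4942  92:4207  93:6476  94:9629  95:2692
  96:11394  97:10101  98:5269  99:9321  100:7918  101:6640  102:5619  103:7678
  104:4729  105:2068  106:8788  107:3231  108:8155
Giant step factor: 10492^(-109) ≡ 3067 (mod 11813).
Scan 5098·3067^i mod 11813 for i = 0, 1, …:
  i=0: 5098   i=1: 6967   i=2: 9885   i=3: 5137
  i=4: 8450   i=5: 10241   i=6: 10193   i=7: 4733
  i=8: 9747   i=9: 7159     …   i=78: 9686
  i=79: 9080
Match at i=79, j=30: x = 79·109 + 30 = 8641.

8641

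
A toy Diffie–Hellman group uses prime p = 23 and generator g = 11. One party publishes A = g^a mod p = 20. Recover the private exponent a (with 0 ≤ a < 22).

3

Successive powers of 11 modulo 23:
  11^0=1  11^1=11  11^2=6  11^3=20
So 11^3 ≡ 20 (mod 23), giving a = 3.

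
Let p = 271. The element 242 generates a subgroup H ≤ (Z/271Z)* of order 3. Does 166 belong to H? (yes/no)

no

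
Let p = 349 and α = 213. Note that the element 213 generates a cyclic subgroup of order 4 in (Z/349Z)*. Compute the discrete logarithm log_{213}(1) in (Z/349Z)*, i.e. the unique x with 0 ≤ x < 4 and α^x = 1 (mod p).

Successive powers of 213 modulo 349:
  213^0=1
So 213^0 ≡ 1 (mod 349), giving x = 0.

0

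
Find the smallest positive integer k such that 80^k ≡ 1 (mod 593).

592

The order of 80 must divide p − 1 = 592 = 2^4 · 37.
Divisors: 1, 2, 4, 8, 16, 37, 74, 148, 296, 592.
Check each in increasing order: 80^1 ≡ 80;  80^2 ≡ 470;  80^4 ≡ 304;  80^8 ≡ 501;  80^16 ≡ 162;  80^37 ≡ 471;  80^74 ≡ 59;  80^148 ≡ 516;  80^296 ≡ 592;  80^592 ≡ 1.
Smallest exponent giving 1 is 592.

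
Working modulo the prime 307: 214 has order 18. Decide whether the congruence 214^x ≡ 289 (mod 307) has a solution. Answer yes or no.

⟨214⟩ has order 18; its elements mod 307 are {1, 17, 18, 20, 33, 46, 53, 93, 139, 168, 214, 254, 261, 274, 287, 289, 290, 306}.
289 is in this set.

yes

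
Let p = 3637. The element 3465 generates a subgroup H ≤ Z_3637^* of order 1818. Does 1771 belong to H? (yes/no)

no

1771 ∈ ⟨3465⟩ iff 1771^1818 ≡ 1 (mod 3637), since |⟨3465⟩| = 1818.
1771^1818 mod 3637 = 3636.
Since 3636 ≠ 1, 1771 does not lie in the subgroup.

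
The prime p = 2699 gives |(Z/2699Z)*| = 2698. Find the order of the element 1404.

The order of 1404 must divide p − 1 = 2698 = 2 · 19 · 71.
Divisors: 1, 2, 19, 38, 71, 142, 1349, 2698.
Check each in increasing order: 1404^1 ≡ 1404;  1404^2 ≡ 946;  1404^19 ≡ 1518;  1404^38 ≡ 2077;  1404^71 ≡ 850;  1404^142 ≡ 1867;  1404^1349 ≡ 2698;  1404^2698 ≡ 1.
Smallest exponent giving 1 is 2698.

2698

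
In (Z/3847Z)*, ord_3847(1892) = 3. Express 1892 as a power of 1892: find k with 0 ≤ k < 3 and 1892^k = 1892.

Successive powers of 1892 modulo 3847:
  1892^0=1  1892^1=1892
So 1892^1 ≡ 1892 (mod 3847), giving k = 1.

1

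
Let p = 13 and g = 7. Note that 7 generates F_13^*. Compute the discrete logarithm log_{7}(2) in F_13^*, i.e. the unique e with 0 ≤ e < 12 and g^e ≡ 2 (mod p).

Successive powers of 7 modulo 13:
  7^0=1  7^1=7  7^2=10  7^3=5  7^4=9  7^5=11
  7^6=12  7^7=6  7^8=3  7^9=8  7^10=4  7^11=2
So 7^11 ≡ 2 (mod 13), giving e = 11.

11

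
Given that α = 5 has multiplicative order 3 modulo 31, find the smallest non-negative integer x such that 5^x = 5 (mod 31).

1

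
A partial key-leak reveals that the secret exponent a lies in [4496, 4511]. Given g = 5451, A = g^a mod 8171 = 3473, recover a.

4500

Compute 5451^4496 mod 8171 = 1391, then multiply by 5451 repeatedly:
  5451^4496=1391  5451^4497=7824  5451^4498=4175  5451^4499=1690  5451^4500=3473
Found 3473 at exponent 4500.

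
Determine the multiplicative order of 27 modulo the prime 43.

14

The order of 27 must divide p − 1 = 42 = 2 · 3 · 7.
Divisors: 1, 2, 3, 6, 7, 14, 21, 42.
Check each in increasing order: 27^1 ≡ 27;  27^2 ≡ 41;  27^3 ≡ 32;  27^6 ≡ 35;  27^7 ≡ 42;  27^14 ≡ 1.
Smallest exponent giving 1 is 14.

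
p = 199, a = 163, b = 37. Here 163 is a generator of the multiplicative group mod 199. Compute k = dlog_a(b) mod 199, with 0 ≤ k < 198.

Baby-step giant-step with m = ceil(sqrt(198)) = 15.
Baby table (163^j mod 199 for j=0..14):
  0:1  1:163  2:102  3:109  4:56  5:173  6:140  7:134
  8:151  9:136  10:79  11:141  12:98  13:54  14:46
Giant step factor: 163^(-15) ≡ 171 (mod 199).
Scan 37·171^i mod 199 for i = 0, 1, …:
  i=0: 37   i=1: 158   i=2: 153   i=3: 94
  i=4: 154   i=5: 66   i=6: 142   i=7: 4
  i=8: 87   i=9: 151
Match at i=9, j=8: k = 9·15 + 8 = 143.

143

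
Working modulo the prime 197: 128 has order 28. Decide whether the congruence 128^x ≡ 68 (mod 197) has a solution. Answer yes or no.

yes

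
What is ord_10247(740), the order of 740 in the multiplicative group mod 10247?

5123

The order of 740 must divide p − 1 = 10246 = 2 · 47 · 109.
Divisors: 1, 2, 47, 94, 109, 218, 5123, 10246.
Check each in increasing order: 740^1 ≡ 740;  740^2 ≡ 4509;  740^47 ≡ 934;  740^94 ≡ 1361;  740^109 ≡ 2146;  740^218 ≡ 4413;  740^5123 ≡ 1.
Smallest exponent giving 1 is 5123.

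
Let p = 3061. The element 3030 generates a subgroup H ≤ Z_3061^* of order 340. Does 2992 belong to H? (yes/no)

no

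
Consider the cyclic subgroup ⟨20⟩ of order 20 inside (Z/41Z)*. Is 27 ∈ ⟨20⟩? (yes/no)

no

⟨20⟩ has order 20; its elements mod 41 are {1, 2, 4, 5, 8, 9, 10, 16, 18, 20, 21, 23, 25, 31, 32, 33, 36, 37, 39, 40}.
27 is not in this set.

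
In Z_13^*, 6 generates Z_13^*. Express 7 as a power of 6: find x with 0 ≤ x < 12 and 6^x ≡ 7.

Successive powers of 6 modulo 13:
  6^0=1  6^1=6  6^2=10  6^3=8  6^4=9  6^5=2
  6^6=12  6^7=7
So 6^7 ≡ 7 (mod 13), giving x = 7.

7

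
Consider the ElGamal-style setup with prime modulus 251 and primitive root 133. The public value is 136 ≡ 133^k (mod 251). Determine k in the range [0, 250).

39

Baby-step giant-step with m = ceil(sqrt(250)) = 16.
Baby table (133^j mod 251 for j=0..15):
  0:1  1:133  2:119  3:14  4:105  5:160  6:196  7:215
  8:232  9:234  10:249  11:236  12:13  13:223  14:41  15:182
Giant step factor: 133^(-16) ≡ 89 (mod 251).
Scan 136·89^i mod 251 for i = 0, 1, …:
  i=0: 136   i=1: 56   i=2: 215
Match at i=2, j=7: k = 2·16 + 7 = 39.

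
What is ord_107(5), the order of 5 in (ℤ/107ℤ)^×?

106

The order of 5 must divide p − 1 = 106 = 2 · 53.
Divisors: 1, 2, 53, 106.
Check each in increasing order: 5^1 ≡ 5;  5^2 ≡ 25;  5^53 ≡ 106;  5^106 ≡ 1.
Smallest exponent giving 1 is 106.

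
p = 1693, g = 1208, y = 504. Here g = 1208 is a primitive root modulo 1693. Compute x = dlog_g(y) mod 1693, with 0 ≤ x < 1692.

1584

Baby-step giant-step with m = ceil(sqrt(1692)) = 42.
Baby table (1208^j mod 1693 for j=0..41):
  0:1  1:1208  2:1591  3:373  4:246  5:893  6:303  7:336
  8:1261  9:1281  10:46  11:1392  12:387  13:228  14:1158  15:446
  16:394  17:219  18:444  19:1364  20:423  21:1391  22:872  23:330
  24:785  25:200  26:1194  27:1609  28:108  29:103  30:835  31:1345
  32:1173  33:1636  34:557  35:735  36:748  37:1215  38:1582  39:1352
  40:1164  41:922
Giant step factor: 1208^(-42) ≡ 365 (mod 1693).
Scan 504·365^i mod 1693 for i = 0, 1, …:
  i=0: 504   i=1: 1116   i=2: 1020   i=3: 1533
  i=4: 855   i=5: 563   i=6: 642   i=7: 696
  i=8: 90   i=9: 683     …   i=36: 814
  i=37: 835
Match at i=37, j=30: x = 37·42 + 30 = 1584.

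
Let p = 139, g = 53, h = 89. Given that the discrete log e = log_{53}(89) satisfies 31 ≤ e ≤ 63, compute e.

Compute 53^31 mod 139 = 22, then multiply by 53 repeatedly:
  53^31=22  53^32=54  53^33=82  53^34=37  53^35=15
  53^36=100  53^37=18  53^38=120  53^39=105  53^40=5
  53^41=126  53^42=6  53^43=40  53^44=35  53^45=48
  53^46=42  53^47=2  53^48=106  53^49=58  53^50=16
  53^51=14  53^52=47  53^53=128  53^54=112  53^55=98
  53^56=51  53^57=62  53^58=89
Found 89 at exponent 58.

58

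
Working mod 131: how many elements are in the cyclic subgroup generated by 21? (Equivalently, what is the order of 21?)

65

The order of 21 must divide p − 1 = 130 = 2 · 5 · 13.
Divisors: 1, 2, 5, 10, 13, 26, 65, 130.
Check each in increasing order: 21^1 ≡ 21;  21^2 ≡ 48;  21^5 ≡ 45;  21^10 ≡ 60;  21^13 ≡ 89;  21^26 ≡ 61;  21^65 ≡ 1.
Smallest exponent giving 1 is 65.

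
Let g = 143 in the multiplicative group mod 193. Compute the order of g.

16

The order of 143 must divide p − 1 = 192 = 2^6 · 3.
Divisors: 1, 2, 3, 4, 6, 8, 12, 16, 24, 32, 48, 64, 96, 192.
Check each in increasing order: 143^1 ≡ 143;  143^2 ≡ 184;  143^3 ≡ 64;  143^4 ≡ 81;  143^6 ≡ 43;  143^8 ≡ 192;  143^12 ≡ 112;  143^16 ≡ 1.
Smallest exponent giving 1 is 16.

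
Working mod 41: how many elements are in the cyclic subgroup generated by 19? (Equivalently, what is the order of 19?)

The order of 19 must divide p − 1 = 40 = 2^3 · 5.
Divisors: 1, 2, 4, 5, 8, 10, 20, 40.
Check each in increasing order: 19^1 ≡ 19;  19^2 ≡ 33;  19^4 ≡ 23;  19^5 ≡ 27;  19^8 ≡ 37;  19^10 ≡ 32;  19^20 ≡ 40;  19^40 ≡ 1.
Smallest exponent giving 1 is 40.

40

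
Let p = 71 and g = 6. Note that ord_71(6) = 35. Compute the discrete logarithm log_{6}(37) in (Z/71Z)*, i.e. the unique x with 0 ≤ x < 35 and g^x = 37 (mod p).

5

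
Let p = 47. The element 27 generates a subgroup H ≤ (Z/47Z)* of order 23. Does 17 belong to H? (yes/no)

yes

17 ∈ ⟨27⟩ iff 17^23 ≡ 1 (mod 47), since |⟨27⟩| = 23.
17^23 mod 47 = 1.
Since 1 = 1, 17 lies in the subgroup.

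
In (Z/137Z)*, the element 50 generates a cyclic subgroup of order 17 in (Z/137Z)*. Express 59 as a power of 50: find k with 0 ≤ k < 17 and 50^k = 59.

10

Successive powers of 50 modulo 137:
  50^0=1  50^1=50  50^2=34  50^3=56  50^4=60  50^5=123
  50^6=122  50^7=72  50^8=38  50^9=119  50^10=59
So 50^10 ≡ 59 (mod 137), giving k = 10.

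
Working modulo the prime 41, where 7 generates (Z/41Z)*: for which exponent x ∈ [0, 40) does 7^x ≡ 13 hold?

Successive powers of 7 modulo 41:
  7^0=1  7^1=7  7^2=8  7^3=15  7^4=23  7^5=38
  7^6=20  7^7=17  7^8=37  7^9=13
So 7^9 ≡ 13 (mod 41), giving x = 9.

9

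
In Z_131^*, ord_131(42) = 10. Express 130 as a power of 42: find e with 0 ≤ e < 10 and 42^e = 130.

5

Successive powers of 42 modulo 131:
  42^0=1  42^1=42  42^2=61  42^3=73  42^4=53  42^5=130
So 42^5 ≡ 130 (mod 131), giving e = 5.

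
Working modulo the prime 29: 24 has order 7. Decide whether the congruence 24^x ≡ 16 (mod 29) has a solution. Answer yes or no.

yes

⟨24⟩ has order 7; its elements mod 29 are {1, 7, 16, 20, 23, 24, 25}.
16 is in this set.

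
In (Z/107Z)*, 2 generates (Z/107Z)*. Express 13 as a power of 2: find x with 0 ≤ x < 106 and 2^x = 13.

Baby-step giant-step with m = ceil(sqrt(106)) = 11.
Baby table (2^j mod 107 for j=0..10):
  0:1  1:2  2:4  3:8  4:16  5:32  6:64  7:21
  8:42  9:84  10:61
Giant step factor: 2^(-11) ≡ 50 (mod 107).
Scan 13·50^i mod 107 for i = 0, 1, …:
  i=0: 13   i=1: 8
Match at i=1, j=3: x = 1·11 + 3 = 14.

14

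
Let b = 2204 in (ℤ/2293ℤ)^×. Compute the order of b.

382

The order of 2204 must divide p − 1 = 2292 = 2^2 · 3 · 191.
Divisors: 1, 2, 3, 4, 6, 12, 191, 382, 573, 764, 1146, 2292.
Check each in increasing order: 2204^1 ≡ 2204;  2204^2 ≡ 1042;  2204^3 ≡ 1275;  2204^4 ≡ 1175;  2204^6 ≡ 2181;  2204^12 ≡ 1079;  2204^191 ≡ 2292;  2204^382 ≡ 1.
Smallest exponent giving 1 is 382.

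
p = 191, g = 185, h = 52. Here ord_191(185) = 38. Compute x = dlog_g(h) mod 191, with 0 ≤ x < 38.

Successive powers of 185 modulo 191:
  185^0=1  185^1=185  185^2=36  185^3=166  185^4=150  185^5=55
  185^6=52
So 185^6 ≡ 52 (mod 191), giving x = 6.

6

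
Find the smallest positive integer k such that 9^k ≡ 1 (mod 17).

8

The order of 9 must divide p − 1 = 16 = 2^4.
Divisors: 1, 2, 4, 8, 16.
Check each in increasing order: 9^1 ≡ 9;  9^2 ≡ 13;  9^4 ≡ 16;  9^8 ≡ 1.
Smallest exponent giving 1 is 8.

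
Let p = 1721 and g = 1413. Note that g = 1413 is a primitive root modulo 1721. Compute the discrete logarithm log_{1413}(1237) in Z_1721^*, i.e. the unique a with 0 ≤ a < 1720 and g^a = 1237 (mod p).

1520

Baby-step giant-step with m = ceil(sqrt(1720)) = 42.
Baby table (1413^j mod 1721 for j=0..41):
  0:1  1:1413  2:209  3:1026  4:656  5:1030  6:1145  7:145
  8:86  9:1048  10:764  11:465  12:1344  13:809  14:373  15:423
  16:512  17:636  18:306  19:407  20:277  21:734  22:1100  23:237
  24:1007  25:1345  26:501  27:582  28:1449  29:1168  30:1666  31:1451
  32:552  33:363  34:61  35:143  36:702  37:630  38:433  39:874
  40:1005  41:240
Giant step factor: 1413^(-42) ≡ 705 (mod 1721).
Scan 1237·705^i mod 1721 for i = 0, 1, …:
  i=0: 1237   i=1: 1259   i=2: 1280   i=3: 596
  i=4: 256   i=5: 1496   i=6: 1428   i=7: 1676
  i=8: 974   i=9: 1712     …   i=35: 254
  i=36: 86
Match at i=36, j=8: a = 36·42 + 8 = 1520.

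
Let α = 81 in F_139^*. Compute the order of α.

The order of 81 must divide p − 1 = 138 = 2 · 3 · 23.
Divisors: 1, 2, 3, 6, 23, 46, 69, 138.
Check each in increasing order: 81^1 ≡ 81;  81^2 ≡ 28;  81^3 ≡ 44;  81^6 ≡ 129;  81^23 ≡ 96;  81^46 ≡ 42;  81^69 ≡ 1.
Smallest exponent giving 1 is 69.

69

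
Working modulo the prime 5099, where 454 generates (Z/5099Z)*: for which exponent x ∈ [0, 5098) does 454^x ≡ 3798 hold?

343

Baby-step giant-step with m = ceil(sqrt(5098)) = 72.
Baby table (454^j mod 5099 for j=0..71):
  0:1  1:454  2:2156  3:4915  4:3147  5:1018  6:3262  7:2238
  8:1351  9:1474  10:1227  11:1267  12:4130  13:3687  14:1426  15:4930
  16:4858  17:2764  18:502  19:3552  20:1324  21:4513  22:4203  23:1136
  24:745  25:1696  26:35  27:593  28:4074  29:3758  30:3066  31:5036
  32:1992  33:1845  34:1394  35:600  36:2153  37:3553  38:1778  39:1570
  40:4019  41:4283  42:1763  43:4958  44:2273  45:1944  46:449  47:4985
  48:4333  49:4067  50:580  51:3271  52:1225  53:359  54:4917  55:4055
  56:231  57:2894  58:3433  59:3387  60:2899  61:604  62:3969  63:1979
  64:1042  65:3960  66:2992  67:2034  68:517  69:164  70:3070  71:1753
Giant step factor: 454^(-72) ≡ 1720 (mod 5099).
Scan 3798·1720^i mod 5099 for i = 0, 1, …:
  i=0: 3798   i=1: 741   i=2: 4869   i=3: 2122
  i=4: 4055
Match at i=4, j=55: x = 4·72 + 55 = 343.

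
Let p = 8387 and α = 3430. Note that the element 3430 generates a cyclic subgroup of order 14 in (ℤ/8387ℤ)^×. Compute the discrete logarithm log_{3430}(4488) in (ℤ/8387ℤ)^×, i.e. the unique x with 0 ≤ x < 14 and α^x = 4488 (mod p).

Successive powers of 3430 modulo 8387:
  3430^0=1  3430^1=3430  3430^2=6326  3430^3=1011  3430^4=3899  3430^5=4692
  3430^6=7294  3430^7=8386  3430^8=4957  3430^9=2061  3430^10=7376  3430^11=4488
So 3430^11 ≡ 4488 (mod 8387), giving x = 11.

11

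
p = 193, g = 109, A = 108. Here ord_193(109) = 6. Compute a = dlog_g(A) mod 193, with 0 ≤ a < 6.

2

Successive powers of 109 modulo 193:
  109^0=1  109^1=109  109^2=108
So 109^2 ≡ 108 (mod 193), giving a = 2.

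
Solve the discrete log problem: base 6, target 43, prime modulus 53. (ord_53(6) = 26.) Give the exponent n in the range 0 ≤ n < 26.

7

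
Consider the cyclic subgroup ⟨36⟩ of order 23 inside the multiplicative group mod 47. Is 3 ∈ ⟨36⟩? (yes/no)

3 ∈ ⟨36⟩ iff 3^23 ≡ 1 (mod 47), since |⟨36⟩| = 23.
3^23 mod 47 = 1.
Since 1 = 1, 3 lies in the subgroup.

yes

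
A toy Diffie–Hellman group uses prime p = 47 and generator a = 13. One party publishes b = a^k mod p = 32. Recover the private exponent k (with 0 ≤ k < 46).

4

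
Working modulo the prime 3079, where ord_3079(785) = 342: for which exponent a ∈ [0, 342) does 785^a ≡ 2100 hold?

Baby-step giant-step with m = ceil(sqrt(342)) = 19.
Baby table (785^j mod 3079 for j=0..18):
  0:1  1:785  2:425  3:1093  4:2043  5:2675  6:3076  7:724
  8:1804  9:2879  10:29  11:1212  12:9  13:907  14:746  15:600
  16:2992  17:2522  18:3052
Giant step factor: 785^(-19) ≡ 3036 (mod 3079).
Scan 2100·3036^i mod 3079 for i = 0, 1, …:
  i=0: 2100   i=1: 2070   i=2: 281   i=3: 233
  i=4: 2297   i=5: 2836   i=6: 1212
Match at i=6, j=11: a = 6·19 + 11 = 125.

125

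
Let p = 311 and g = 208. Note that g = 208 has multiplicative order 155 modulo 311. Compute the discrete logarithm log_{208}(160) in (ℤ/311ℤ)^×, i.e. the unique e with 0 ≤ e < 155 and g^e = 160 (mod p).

Baby-step giant-step with m = ceil(sqrt(155)) = 13.
Baby table (208^j mod 311 for j=0..12):
  0:1  1:208  2:35  3:127  4:292  5:91  6:268  7:75
  8:50  9:137  10:195  11:130  12:294
Giant step factor: 208^(-13) ≡ 192 (mod 311).
Scan 160·192^i mod 311 for i = 0, 1, …:
  i=0: 160   i=1: 242   i=2: 125   i=3: 53
  i=4: 224   i=5: 90   i=6: 175   i=7: 12
  i=8: 127
Match at i=8, j=3: e = 8·13 + 3 = 107.

107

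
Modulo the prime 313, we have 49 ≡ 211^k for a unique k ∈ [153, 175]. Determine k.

162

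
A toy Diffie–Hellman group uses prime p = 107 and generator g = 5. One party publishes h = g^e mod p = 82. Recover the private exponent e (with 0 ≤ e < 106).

55

Baby-step giant-step with m = ceil(sqrt(106)) = 11.
Baby table (5^j mod 107 for j=0..10):
  0:1  1:5  2:25  3:18  4:90  5:22  6:3  7:15
  8:75  9:54  10:56
Giant step factor: 5^(-11) ≡ 60 (mod 107).
Scan 82·60^i mod 107 for i = 0, 1, …:
  i=0: 82   i=1: 105   i=2: 94   i=3: 76
  i=4: 66   i=5: 1
Match at i=5, j=0: e = 5·11 + 0 = 55.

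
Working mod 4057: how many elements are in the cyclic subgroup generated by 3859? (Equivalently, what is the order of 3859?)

The order of 3859 must divide p − 1 = 4056 = 2^3 · 3 · 13^2.
Divisors: 1, 2, 3, 4, 6, 8, 12, 13, 24, 26, 39, 52, 78, 104, 156, 169, 312, 338, 507, 676, 1014, 1352, 2028, 4056.
Check each in increasing order: 3859^1 ≡ 3859;  3859^2 ≡ 2691;  3859^3 ≡ 2706;  3859^4 ≡ 3793;  3859^6 ≡ 3608;  3859^8 ≡ 727;  3859^12 ≡ 2808;  3859^13 ≡ 3882;  3859^24 ≡ 2113;  3859^26 ≡ 2226;  3859^39 ≡ 3979;  3859^52 ≡ 1479;  3859^78 ≡ 2027;  3859^104 ≡ 718;  3859^156 ≡ 3045;  3859^169 ≡ 2649;  3859^312 ≡ 1780;  3859^338 ≡ 2648;  3859^507 ≡ 4056;  3859^676 ≡ 1408;  3859^1014 ≡ 1.
Smallest exponent giving 1 is 1014.

1014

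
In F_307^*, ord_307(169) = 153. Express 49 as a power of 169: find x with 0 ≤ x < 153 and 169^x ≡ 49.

44

Baby-step giant-step with m = ceil(sqrt(153)) = 13.
Baby table (169^j mod 307 for j=0..12):
  0:1  1:169  2:10  3:155  4:100  5:15  6:79  7:150
  8:176  9:272  10:225  11:264  12:101
Giant step factor: 169^(-13) ≡ 302 (mod 307).
Scan 49·302^i mod 307 for i = 0, 1, …:
  i=0: 49   i=1: 62   i=2: 304   i=3: 15
Match at i=3, j=5: x = 3·13 + 5 = 44.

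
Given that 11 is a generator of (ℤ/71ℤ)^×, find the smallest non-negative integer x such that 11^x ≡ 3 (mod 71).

46

Baby-step giant-step with m = ceil(sqrt(70)) = 9.
Baby table (11^j mod 71 for j=0..8):
  0:1  1:11  2:50  3:53  4:15  5:23  6:40  7:14
  8:12
Giant step factor: 11^(-9) ≡ 7 (mod 71).
Scan 3·7^i mod 71 for i = 0, 1, …:
  i=0: 3   i=1: 21   i=2: 5   i=3: 35
  i=4: 32   i=5: 11
Match at i=5, j=1: x = 5·9 + 1 = 46.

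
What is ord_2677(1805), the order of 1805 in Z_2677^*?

The order of 1805 must divide p − 1 = 2676 = 2^2 · 3 · 223.
Divisors: 1, 2, 3, 4, 6, 12, 223, 446, 669, 892, 1338, 2676.
Check each in increasing order: 1805^1 ≡ 1805;  1805^2 ≡ 116;  1805^3 ≡ 574;  1805^4 ≡ 71;  1805^6 ≡ 205;  1805^12 ≡ 1870;  1805^223 ≡ 2051;  1805^446 ≡ 1034;  1805^669 ≡ 550;  1805^892 ≡ 1033;  1805^1338 ≡ 2676;  1805^2676 ≡ 1.
Smallest exponent giving 1 is 2676.

2676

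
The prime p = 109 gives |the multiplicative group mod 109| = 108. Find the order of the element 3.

The order of 3 must divide p − 1 = 108 = 2^2 · 3^3.
Divisors: 1, 2, 3, 4, 6, 9, 12, 18, 27, 36, 54, 108.
Check each in increasing order: 3^1 ≡ 3;  3^2 ≡ 9;  3^3 ≡ 27;  3^4 ≡ 81;  3^6 ≡ 75;  3^9 ≡ 63;  3^12 ≡ 66;  3^18 ≡ 45;  3^27 ≡ 1.
Smallest exponent giving 1 is 27.

27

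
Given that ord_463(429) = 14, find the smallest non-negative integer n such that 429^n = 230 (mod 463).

Successive powers of 429 modulo 463:
  429^0=1  429^1=429  429^2=230
So 429^2 ≡ 230 (mod 463), giving n = 2.

2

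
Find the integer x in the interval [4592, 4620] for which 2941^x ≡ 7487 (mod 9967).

4603

Compute 2941^4592 mod 9967 = 5711, then multiply by 2941 repeatedly:
  2941^4592=5711  2941^4593=1656  2941^4594=6400  2941^4595=4704  2941^4596=268
  2941^4597=795  2941^4598=5817  2941^4599=4425  2941^4600=6990  2941^4601=5636
  2941^4602=355  2941^4603=7487
Found 7487 at exponent 4603.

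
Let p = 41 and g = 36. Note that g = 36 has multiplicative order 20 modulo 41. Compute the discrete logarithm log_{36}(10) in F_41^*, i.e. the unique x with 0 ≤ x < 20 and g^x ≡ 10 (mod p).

4

Successive powers of 36 modulo 41:
  36^0=1  36^1=36  36^2=25  36^3=39  36^4=10
So 36^4 ≡ 10 (mod 41), giving x = 4.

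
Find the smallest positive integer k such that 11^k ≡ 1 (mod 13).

The order of 11 must divide p − 1 = 12 = 2^2 · 3.
Divisors: 1, 2, 3, 4, 6, 12.
Check each in increasing order: 11^1 ≡ 11;  11^2 ≡ 4;  11^3 ≡ 5;  11^4 ≡ 3;  11^6 ≡ 12;  11^12 ≡ 1.
Smallest exponent giving 1 is 12.

12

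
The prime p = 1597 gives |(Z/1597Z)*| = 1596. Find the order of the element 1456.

1596

The order of 1456 must divide p − 1 = 1596 = 2^2 · 3 · 7 · 19.
Divisors: 1, 2, 3, 4, 6, 7, 12, 14, 19, 21, 28, 38, 42, 57, 76, 84, 114, 133, 228, 266, 399, 532, 798, 1596.
Check each in increasing order: 1456^1 ≡ 1456;  1456^2 ≡ 717;  1456^3 ≡ 1111;  1456^4 ≡ 1452;  1456^6 ≡ 1437;  1456^7 ≡ 202;  1456^12 ≡ 48;  1456^14 ≡ 879;  1456^19 ≡ 114;  1456^21 ≡ 291;  1456^28 ≡ 1290;  1456^38 ≡ 220;  1456^42 ≡ 40;  1456^57 ≡ 1125;  1456^76 ≡ 490;  1456^84 ≡ 3;  1456^114 ≡ 801;  1456^133 ≡ 285;  1456^228 ≡ 1204;  1456^266 ≡ 1375;  1456^399 ≡ 610;  1456^532 ≡ 1374;  1456^798 ≡ 1596;  1456^1596 ≡ 1.
Smallest exponent giving 1 is 1596.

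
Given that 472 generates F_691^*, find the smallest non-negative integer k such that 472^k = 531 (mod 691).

162

Baby-step giant-step with m = ceil(sqrt(690)) = 27.
Baby table (472^j mod 691 for j=0..26):
  0:1  1:472  2:282  3:432  4:59  5:208  6:54  7:612
  8:26  9:525  10:422  11:176  12:152  13:571  14:22  15:19
  16:676  17:521  18:607  19:430  20:497  21:335  22:572  23:494
  24:301  25:417  26:580
Giant step factor: 472^(-27) ≡ 652 (mod 691).
Scan 531·652^i mod 691 for i = 0, 1, …:
  i=0: 531   i=1: 21   i=2: 563   i=3: 155
  i=4: 174   i=5: 124   i=6: 1
Match at i=6, j=0: k = 6·27 + 0 = 162.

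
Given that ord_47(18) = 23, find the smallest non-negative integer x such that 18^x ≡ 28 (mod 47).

21

Successive powers of 18 modulo 47:
  18^0=1  18^1=18  18^2=42  18^3=4  18^4=25  18^5=27
  18^6=16  18^7=6  18^8=14  18^9=17  18^10=24  18^11=9
  18^12=21  18^13=2  18^14=36  18^15=37  18^16=8  18^17=3
  18^18=7  18^19=32  18^20=12  18^21=28
So 18^21 ≡ 28 (mod 47), giving x = 21.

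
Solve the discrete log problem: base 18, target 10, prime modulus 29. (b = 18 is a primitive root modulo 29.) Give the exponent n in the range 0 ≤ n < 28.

25

Successive powers of 18 modulo 29:
  18^0=1  18^1=18  18^2=5  18^3=3  18^4=25  18^5=15
  18^6=9  18^7=17  18^8=16  18^9=27  18^10=22  18^11=19
  18^12=23  18^13=8  18^14=28  18^15=11  18^16=24  18^17=26
  18^18=4  18^19=14  18^20=20  18^21=12  18^22=13  18^23=2
  18^24=7  18^25=10
So 18^25 ≡ 10 (mod 29), giving n = 25.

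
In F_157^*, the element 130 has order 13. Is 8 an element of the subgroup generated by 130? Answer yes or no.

8 ∈ ⟨130⟩ iff 8^13 ≡ 1 (mod 157), since |⟨130⟩| = 13.
8^13 mod 157 = 129.
Since 129 ≠ 1, 8 does not lie in the subgroup.

no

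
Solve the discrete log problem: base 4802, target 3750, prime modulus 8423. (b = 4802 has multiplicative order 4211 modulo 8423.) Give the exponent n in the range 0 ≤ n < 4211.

1152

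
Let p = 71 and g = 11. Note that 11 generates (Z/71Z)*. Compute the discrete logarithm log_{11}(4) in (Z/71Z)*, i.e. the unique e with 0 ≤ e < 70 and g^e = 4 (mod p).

Baby-step giant-step with m = ceil(sqrt(70)) = 9.
Baby table (11^j mod 71 for j=0..8):
  0:1  1:11  2:50  3:53  4:15  5:23  6:40  7:14
  8:12
Giant step factor: 11^(-9) ≡ 7 (mod 71).
Scan 4·7^i mod 71 for i = 0, 1, …:
  i=0: 4   i=1: 28   i=2: 54   i=3: 23
Match at i=3, j=5: e = 3·9 + 5 = 32.

32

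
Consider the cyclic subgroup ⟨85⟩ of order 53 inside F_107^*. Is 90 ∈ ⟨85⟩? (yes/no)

yes

90 ∈ ⟨85⟩ iff 90^53 ≡ 1 (mod 107), since |⟨85⟩| = 53.
90^53 mod 107 = 1.
Since 1 = 1, 90 lies in the subgroup.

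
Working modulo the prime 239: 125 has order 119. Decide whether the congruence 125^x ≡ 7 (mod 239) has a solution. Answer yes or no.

no

7 ∈ ⟨125⟩ iff 7^119 ≡ 1 (mod 239), since |⟨125⟩| = 119.
7^119 mod 239 = 238.
Since 238 ≠ 1, 7 does not lie in the subgroup.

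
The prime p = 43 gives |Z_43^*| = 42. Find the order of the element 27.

The order of 27 must divide p − 1 = 42 = 2 · 3 · 7.
Divisors: 1, 2, 3, 6, 7, 14, 21, 42.
Check each in increasing order: 27^1 ≡ 27;  27^2 ≡ 41;  27^3 ≡ 32;  27^6 ≡ 35;  27^7 ≡ 42;  27^14 ≡ 1.
Smallest exponent giving 1 is 14.

14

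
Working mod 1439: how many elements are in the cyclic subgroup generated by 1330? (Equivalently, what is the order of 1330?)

1438

The order of 1330 must divide p − 1 = 1438 = 2 · 719.
Divisors: 1, 2, 719, 1438.
Check each in increasing order: 1330^1 ≡ 1330;  1330^2 ≡ 369;  1330^719 ≡ 1438;  1330^1438 ≡ 1.
Smallest exponent giving 1 is 1438.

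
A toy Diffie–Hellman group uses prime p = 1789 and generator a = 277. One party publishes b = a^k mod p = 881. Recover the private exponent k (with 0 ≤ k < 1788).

435

Baby-step giant-step with m = ceil(sqrt(1788)) = 43.
Baby table (277^j mod 1789 for j=0..42):
  0:1  1:277  2:1591  3:613  4:1635  5:278  6:79  7:415
  8:459  9:124  10:357  11:494  12:874  13:583  14:481  15:851
  16:1368  17:1457  18:1064  19:1332  20:430  21:1036  22:732  23:607
  24:1762  25:1466  26:1768  27:1339  28:580  29:1439  30:1445  31:1318
  32:130  33:230  34:1095  35:974  36:1448  37:360  38:1325  39:280
  40:633  41:19  42:1685
Giant step factor: 277^(-43) ≡ 982 (mod 1789).
Scan 881·982^i mod 1789 for i = 0, 1, …:
  i=0: 881   i=1: 1055   i=2: 179   i=3: 456
  i=4: 542   i=5: 911   i=6: 102   i=7: 1769
  i=8: 39   i=9: 729   i=10: 278
Match at i=10, j=5: k = 10·43 + 5 = 435.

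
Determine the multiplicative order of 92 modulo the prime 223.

The order of 92 must divide p − 1 = 222 = 2 · 3 · 37.
Divisors: 1, 2, 3, 6, 37, 74, 111, 222.
Check each in increasing order: 92^1 ≡ 92;  92^2 ≡ 213;  92^3 ≡ 195;  92^6 ≡ 115;  92^37 ≡ 184;  92^74 ≡ 183;  92^111 ≡ 222;  92^222 ≡ 1.
Smallest exponent giving 1 is 222.

222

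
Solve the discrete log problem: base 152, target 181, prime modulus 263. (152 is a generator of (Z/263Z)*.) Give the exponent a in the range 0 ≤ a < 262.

Baby-step giant-step with m = ceil(sqrt(262)) = 17.
Baby table (152^j mod 263 for j=0..16):
  0:1  1:152  2:223  3:232  4:22  5:188  6:172  7:107
  8:221  9:191  10:102  11:250  12:128  13:257  14:140  15:240
  16:186
Giant step factor: 152^(-17) ≡ 261 (mod 263).
Scan 181·261^i mod 263 for i = 0, 1, …:
  i=0: 181   i=1: 164   i=2: 198   i=3: 130
  i=4: 3   i=5: 257
Match at i=5, j=13: a = 5·17 + 13 = 98.

98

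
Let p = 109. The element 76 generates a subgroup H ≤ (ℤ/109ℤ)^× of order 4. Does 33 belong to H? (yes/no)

yes

33 ∈ ⟨76⟩ iff 33^4 ≡ 1 (mod 109), since |⟨76⟩| = 4.
33^4 mod 109 = 1.
Since 1 = 1, 33 lies in the subgroup.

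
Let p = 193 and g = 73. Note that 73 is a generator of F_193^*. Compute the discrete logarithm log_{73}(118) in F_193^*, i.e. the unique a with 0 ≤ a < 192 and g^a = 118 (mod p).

Successive powers of 73 modulo 193:
  73^0=1  73^1=73  73^2=118
So 73^2 ≡ 118 (mod 193), giving a = 2.

2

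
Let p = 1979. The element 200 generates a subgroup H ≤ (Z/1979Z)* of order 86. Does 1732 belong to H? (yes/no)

1732 ∈ ⟨200⟩ iff 1732^86 ≡ 1 (mod 1979), since |⟨200⟩| = 86.
1732^86 mod 1979 = 1.
Since 1 = 1, 1732 lies in the subgroup.

yes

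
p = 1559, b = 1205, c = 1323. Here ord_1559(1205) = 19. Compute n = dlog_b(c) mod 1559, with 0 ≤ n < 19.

4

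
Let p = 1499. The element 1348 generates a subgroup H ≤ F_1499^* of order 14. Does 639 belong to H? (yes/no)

no

⟨1348⟩ has order 14; its elements mod 1499 are {1, 151, 185, 252, 316, 546, 577, 922, 953, 1183, 1247, 1314, 1348, 1498}.
639 is not in this set.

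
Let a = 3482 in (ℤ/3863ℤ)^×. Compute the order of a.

The order of 3482 must divide p − 1 = 3862 = 2 · 1931.
Divisors: 1, 2, 1931, 3862.
Check each in increasing order: 3482^1 ≡ 3482;  3482^2 ≡ 2230;  3482^1931 ≡ 3862;  3482^3862 ≡ 1.
Smallest exponent giving 1 is 3862.

3862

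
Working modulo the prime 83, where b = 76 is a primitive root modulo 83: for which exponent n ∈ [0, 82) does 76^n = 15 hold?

79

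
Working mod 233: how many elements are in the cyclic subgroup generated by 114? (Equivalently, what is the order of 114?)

232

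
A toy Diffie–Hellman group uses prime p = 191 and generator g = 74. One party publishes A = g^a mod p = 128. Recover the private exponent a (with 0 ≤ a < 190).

2

Baby-step giant-step with m = ceil(sqrt(190)) = 14.
Baby table (74^j mod 191 for j=0..13):
  0:1  1:74  2:128  3:113  4:149  5:139  6:163  7:29
  8:45  9:83  10:30  11:119  12:20  13:143
Giant step factor: 74^(-14) ≡ 129 (mod 191).
Scan 128·129^i mod 191 for i = 0, 1, …:
  i=0: 128
Match at i=0, j=2: a = 0·14 + 2 = 2.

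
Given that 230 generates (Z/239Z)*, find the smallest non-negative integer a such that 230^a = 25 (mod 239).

Baby-step giant-step with m = ceil(sqrt(238)) = 16.
Baby table (230^j mod 239 for j=0..15):
  0:1  1:230  2:81  3:227  4:108  5:223  6:144  7:138
  8:192  9:184  10:17  11:86  12:182  13:35  14:163  15:206
Giant step factor: 230^(-16) ≡ 136 (mod 239).
Scan 25·136^i mod 239 for i = 0, 1, …:
  i=0: 25   i=1: 54   i=2: 174   i=3: 3
  i=4: 169   i=5: 40   i=6: 182
Match at i=6, j=12: a = 6·16 + 12 = 108.

108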